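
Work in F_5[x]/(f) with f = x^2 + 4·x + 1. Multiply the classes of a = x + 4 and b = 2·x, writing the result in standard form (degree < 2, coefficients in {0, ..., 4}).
a · b ≡ 3 (mod f(x))

Multiply as integer polynomials: a · b = 2·x^2 + 8·x. Reducing coefficients mod 5: a · b ≡ 2·x^2 + 3·x. Now divide by f(x) = x^2 + 4·x + 1 in F_5[x], eliminating the leading term at each step:
  leading term 2·x^2: subtract (2)·f(x) = 2·x^2 + 3·x + 2, leaving 3 (coefficients mod 5)
The degree is now < 2, so this is the remainder. Hence a · b ≡ 3 in F_5[x]/(f).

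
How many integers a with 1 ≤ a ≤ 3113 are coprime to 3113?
The number of a ∈ {1, ..., 3113} with gcd(a, 3113) = 1 is by definition Euler's totient φ(3113). φ is multiplicative, with φ(p^e) = p^e − p^(e−1). Factorise 3113 = 11 · 283. Then
  φ(3113) = (11 − 1) · (283 − 1) = 10 · 282 = 2820.
So there are 2820 such integers.

Final answer: 2820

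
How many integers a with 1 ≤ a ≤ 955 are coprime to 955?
760

The number of a ∈ {1, ..., 955} with gcd(a, 955) = 1 is by definition Euler's totient φ(955). φ is multiplicative, with φ(p^e) = p^e − p^(e−1). Factorise 955 = 5 · 191. Then
  φ(955) = (5 − 1) · (191 − 1) = 4 · 190 = 760.
So there are 760 such integers.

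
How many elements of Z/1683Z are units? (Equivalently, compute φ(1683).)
Z/1683Z has φ(1683) = 960 units

An element a ∈ Z/1683Z is a unit iff gcd(a, 1683) = 1, so the number of units is φ(1683). φ is multiplicative, with φ(p^e) = p^e − p^(e−1). Factorise 1683 = 3^2 · 11 · 17. Then
  φ(1683) = (3^2 − 3^1) · (11 − 1) · (17 − 1) = 6 · 10 · 16 = 960.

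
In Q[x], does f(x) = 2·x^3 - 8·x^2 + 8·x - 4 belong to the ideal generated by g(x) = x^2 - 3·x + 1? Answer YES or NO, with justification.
In Q[x] the ideal (g) consists of all multiples of g, so f ∈ (g) iff g | f, i.e. iff the remainder of f on division by g is 0. Divide f by g (g is monic, so eliminate the leading term of the running remainder at each step):
  leading term 2·x^3: subtract (2·x)·g(x) = 2·x^3 - 6·x^2 + 2·x, leaving -2·x^2 + 6·x - 4
  leading term -2·x^2: subtract (-2)·g(x) = -2·x^2 + 6·x - 2, leaving -2
The remainder r(x) = -2 ≠ 0 (and deg r < deg g), so g ∤ f, i.e. f ∉ (g).

Final answer: NO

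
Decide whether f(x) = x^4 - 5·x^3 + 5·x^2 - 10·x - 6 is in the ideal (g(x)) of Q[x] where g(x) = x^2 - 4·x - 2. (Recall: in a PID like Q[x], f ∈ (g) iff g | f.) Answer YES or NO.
In Q[x] the ideal (g) consists of all multiples of g, so f ∈ (g) iff g | f, i.e. iff the remainder of f on division by g is 0. Divide f by g (g is monic, so eliminate the leading term of the running remainder at each step):
  leading term x^4: subtract (x^2)·g(x) = x^4 - 4·x^3 - 2·x^2, leaving -x^3 + 7·x^2 - 10·x - 6
  leading term -x^3: subtract (-x)·g(x) = -x^3 + 4·x^2 + 2·x, leaving 3·x^2 - 12·x - 6
  leading term 3·x^2: subtract (3)·g(x) = 3·x^2 - 12·x - 6, leaving 0
The remainder is 0, so f(x) = g(x) · h(x) with h(x) = x^2 - x + 3. Hence g | f, i.e. f ∈ (g).

Final answer: YES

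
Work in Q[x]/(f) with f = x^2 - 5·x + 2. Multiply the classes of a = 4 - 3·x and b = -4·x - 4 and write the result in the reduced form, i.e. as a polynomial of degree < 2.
a · b ≡ 56·x - 40 (mod f(x))

First multiply in Q[x] without reducing: a · b = 12·x^2 - 4·x - 16. Now divide by f(x) = x^2 - 5·x + 2, eliminating the leading term at each step:
  leading term 12·x^2: subtract (12)·f(x) = 12·x^2 - 60·x + 24, leaving 56·x - 40
The degree is now < 2, so this is the remainder. Hence a · b ≡ 56·x - 40 in Q[x]/(f).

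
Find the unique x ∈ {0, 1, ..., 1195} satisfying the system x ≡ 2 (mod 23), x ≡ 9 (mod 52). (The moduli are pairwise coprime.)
x ≡ 945 (mod 1196); the representative in [0, 1196) is 945

The moduli 23, 52 are pairwise coprime, so by the CRT there is a unique solution mod 23·52 = 1196.
Solve by successive substitution. Start with x ≡ 2 (mod 23).
  Combine with x ≡ 9 (mod 52): write x = 2 + 23·t and require 2 + 23·t ≡ 9 (mod 52), i.e. 23·t ≡ 9 − 2 ≡ 7 (mod 52). Since 23^(−1) ≡ 43 (mod 52), t ≡ 43·7 ≡ 41 (mod 52). So x ≡ 2 + 23·41 = 945 (mod 1196).
Unique solution in [0, 1196): x = 945.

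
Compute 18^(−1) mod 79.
Apply the extended Euclidean algorithm to (79, 18), tracking rows (r, s, t) with s·79 + t·18 = r. Each division r_prev = q·r_cur + r_new produces the new row as (previous row) − q·(current row):
  row A: (79, 1, 0)   [1·79 + 0·18 = 79]
  row B: (18, 0, 1)   [0·79 + 1·18 = 18]
  79 = 4·18 + 7   → row C = row A − 4·row B = (7, 1, −4)   [check: 1·79 − 4·18 = 7]
  18 = 2·7 + 4   → row D = row B − 2·row C = (4, −2, 9)   [check: −2·79 + 9·18 = 4]
  7 = 1·4 + 3   → row E = row C − 1·row D = (3, 3, −13)   [check: 3·79 − 13·18 = 3]
  4 = 1·3 + 1   → row F = row D − 1·row E = (1, −5, 22)   [check: −5·79 + 22·18 = 1]
  3 = 3·1 + 0   → remainder 0, stop. gcd = 1 (last nonzero row F).
The gcd is 1, so 18 is invertible mod 79. The last nonzero row gives −5·79 + 22·18 = 1, so t = 22. So 18^(−1) ≡ 22 (mod 79). Verify: 18 · 22 = 396 ≡ 1 (mod 79). ✓

Final answer: 18^(−1) ≡ 22 (mod 79)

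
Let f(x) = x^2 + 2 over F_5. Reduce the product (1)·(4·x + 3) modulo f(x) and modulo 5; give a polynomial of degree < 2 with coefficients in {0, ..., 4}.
a · b ≡ 4·x + 3 (mod f(x))

Multiply as integer polynomials: a · b = 4·x + 3. Reducing coefficients mod 5: a · b ≡ 4·x + 3. This already has degree < 2, so no reduction by f is needed. Hence a · b ≡ 4·x + 3 in F_5[x]/(f).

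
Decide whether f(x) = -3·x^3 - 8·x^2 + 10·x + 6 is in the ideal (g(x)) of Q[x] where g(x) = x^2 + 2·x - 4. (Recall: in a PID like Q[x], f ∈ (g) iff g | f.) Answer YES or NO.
In Q[x] the ideal (g) consists of all multiples of g, so f ∈ (g) iff g | f, i.e. iff the remainder of f on division by g is 0. Divide f by g (g is monic, so eliminate the leading term of the running remainder at each step):
  leading term -3·x^3: subtract (-3·x)·g(x) = -3·x^3 - 6·x^2 + 12·x, leaving -2·x^2 - 2·x + 6
  leading term -2·x^2: subtract (-2)·g(x) = -2·x^2 - 4·x + 8, leaving 2·x - 2
The remainder r(x) = 2·x - 2 ≠ 0 (and deg r < deg g), so g ∤ f, i.e. f ∉ (g).

Final answer: NO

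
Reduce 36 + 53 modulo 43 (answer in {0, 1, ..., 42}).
3

Reduce the summands first: 53 ≡ 10 (mod 43), so 36 + 53 ≡ 36 + 10 (mod 43). 36 + 10 = 46; 46 = 1·43 + 3, so (36 + 53) mod 43 = 3.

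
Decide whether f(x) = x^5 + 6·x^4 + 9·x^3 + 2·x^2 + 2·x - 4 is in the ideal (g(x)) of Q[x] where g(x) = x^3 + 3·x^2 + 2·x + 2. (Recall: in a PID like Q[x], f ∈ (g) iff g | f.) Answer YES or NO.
YES

In Q[x] the ideal (g) consists of all multiples of g, so f ∈ (g) iff g | f, i.e. iff the remainder of f on division by g is 0. Divide f by g (g is monic, so eliminate the leading term of the running remainder at each step):
  leading term x^5: subtract (x^2)·g(x) = x^5 + 3·x^4 + 2·x^3 + 2·x^2, leaving 3·x^4 + 7·x^3 + 2·x - 4
  leading term 3·x^4: subtract (3·x)·g(x) = 3·x^4 + 9·x^3 + 6·x^2 + 6·x, leaving -2·x^3 - 6·x^2 - 4·x - 4
  leading term -2·x^3: subtract (-2)·g(x) = -2·x^3 - 6·x^2 - 4·x - 4, leaving 0
The remainder is 0, so f(x) = g(x) · h(x) with h(x) = x^2 + 3·x - 2. Hence g | f, i.e. f ∈ (g).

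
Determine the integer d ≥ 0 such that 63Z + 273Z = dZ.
In the PID Z, (a, b) is generated by gcd(a, b). Compute gcd(273, 63) with the extended Euclidean algorithm, tracking rows (r, s, t) with s·273 + t·63 = r:
  row A: (273, 1, 0)   [1·273 + 0·63 = 273]
  row B: (63, 0, 1)   [0·273 + 1·63 = 63]
  273 = 4·63 + 21   → row C = row A − 4·row B = (21, 1, −4)   [check: 1·273 − 4·63 = 21]
  63 = 3·21 + 0   → remainder 0, stop. gcd = 21 (last nonzero row C).
So gcd(63, 273) = 21, with Bézout identity 1·273 − 4·63 = 21. Containment (⊇): the Bézout identity exhibits 21 as an element of (63, 273), giving (21) ⊆ (63, 273). Containment (⊆): since 21 | 63 and 21 | 273 (63 = 21·3, 273 = 21·13), every Z-linear combination of 63 and 273 is divisible by 21, so (63, 273) ⊆ (21). Therefore (63, 273) = (21), d = 21.

Final answer: (63, 273) = (21); d = 21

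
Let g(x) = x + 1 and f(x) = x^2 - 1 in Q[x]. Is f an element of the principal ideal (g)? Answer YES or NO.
YES

In Q[x] the ideal (g) consists of all multiples of g, so f ∈ (g) iff g | f, i.e. iff the remainder of f on division by g is 0. Divide f by g (g is monic, so eliminate the leading term of the running remainder at each step):
  leading term x^2: subtract (x)·g(x) = x^2 + x, leaving -x - 1
  leading term -x: subtract (-1)·g(x) = -x - 1, leaving 0
The remainder is 0, so f(x) = g(x) · h(x) with h(x) = x - 1. Hence g | f, i.e. f ∈ (g).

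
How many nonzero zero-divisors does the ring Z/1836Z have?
In Z/1836Z each nonzero element is either a unit (gcd with 1836 is 1) or a zero-divisor (gcd > 1). The number of units is φ(1836): factorise 1836 = 2^2 · 3^3 · 17, so φ(1836) = (2^2 − 2^1) · (3^3 − 3^2) · (17 − 1) = 2 · 18 · 16 = 576. The nonzero elements number 1836 − 1 = 1835. Hence the nonzero zero-divisors number 1835 − 576 = 1259.

Final answer: Z/1836Z has 1259 nonzero zero-divisors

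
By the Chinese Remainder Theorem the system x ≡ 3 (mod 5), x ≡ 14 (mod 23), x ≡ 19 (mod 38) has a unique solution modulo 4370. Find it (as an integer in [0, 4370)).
x ≡ 1463 (mod 4370); the representative in [0, 4370) is 1463

The moduli 5, 23, 38 are pairwise coprime, so by the CRT there is a unique solution mod 5·23·38 = 4370.
Solve by successive substitution. Start with x ≡ 3 (mod 5).
  Combine with x ≡ 14 (mod 23): write x = 3 + 5·t and require 3 + 5·t ≡ 14 (mod 23), i.e. 5·t ≡ 14 − 3 ≡ 11 (mod 23). Since 5^(−1) ≡ 14 (mod 23), t ≡ 14·11 ≡ 16 (mod 23). So x ≡ 3 + 5·16 = 83 (mod 115).
  Combine with x ≡ 19 (mod 38): write x = 83 + 115·t and require 83 + 115·t ≡ 19 (mod 38), i.e. 115·t ≡ 19 − 83 ≡ 12 (mod 38). Since 115^(−1) ≡ 1 (mod 38) (115 ≡ 1 (mod 38)), t ≡ 1·12 ≡ 12 (mod 38). So x ≡ 83 + 115·12 = 1463 (mod 4370).
Unique solution in [0, 4370): x = 1463.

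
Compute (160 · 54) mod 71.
49

Reduce the factors first: 160 ≡ 18 (mod 71), so 160 · 54 ≡ 18 · 54 (mod 71). 18 · 54 = 972. Dividing by 71: 972 = 13·71 + 49. So (160 · 54) mod 71 = 49.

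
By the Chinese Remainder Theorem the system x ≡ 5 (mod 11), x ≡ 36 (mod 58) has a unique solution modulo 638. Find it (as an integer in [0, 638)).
The moduli 11, 58 are pairwise coprime, so by the CRT there is a unique solution mod 11·58 = 638.
Solve by successive substitution. Start with x ≡ 5 (mod 11).
  Combine with x ≡ 36 (mod 58): write x = 5 + 11·t and require 5 + 11·t ≡ 36 (mod 58), i.e. 11·t ≡ 36 − 5 ≡ 31 (mod 58). Since 11^(−1) ≡ 37 (mod 58), t ≡ 37·31 ≡ 45 (mod 58). So x ≡ 5 + 11·45 = 500 (mod 638).
Unique solution in [0, 638): x = 500.

Final answer: x ≡ 500 (mod 638); the representative in [0, 638) is 500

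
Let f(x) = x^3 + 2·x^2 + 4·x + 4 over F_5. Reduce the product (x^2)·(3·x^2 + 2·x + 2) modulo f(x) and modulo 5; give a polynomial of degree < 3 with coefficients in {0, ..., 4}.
Multiply as integer polynomials: a · b = 3·x^4 + 2·x^3 + 2·x^2. Reducing coefficients mod 5: a · b ≡ 3·x^4 + 2·x^3 + 2·x^2. Now divide by f(x) = x^3 + 2·x^2 + 4·x + 4 in F_5[x], eliminating the leading term at each step:
  leading term 3·x^4: subtract (3·x)·f(x) = 3·x^4 + x^3 + 2·x^2 + 2·x, leaving x^3 + 3·x (coefficients mod 5)
  leading term x^3: subtract (1)·f(x) = x^3 + 2·x^2 + 4·x + 4, leaving 3·x^2 + 4·x + 1 (coefficients mod 5)
The degree is now < 3, so this is the remainder. Hence a · b ≡ 3·x^2 + 4·x + 1 in F_5[x]/(f).

Final answer: a · b ≡ 3·x^2 + 4·x + 1 (mod f(x))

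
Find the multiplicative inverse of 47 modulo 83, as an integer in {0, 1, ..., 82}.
47^(−1) ≡ 53 (mod 83)

Apply the extended Euclidean algorithm to (83, 47), tracking rows (r, s, t) with s·83 + t·47 = r. Each division r_prev = q·r_cur + r_new produces the new row as (previous row) − q·(current row):
  row A: (83, 1, 0)   [1·83 + 0·47 = 83]
  row B: (47, 0, 1)   [0·83 + 1·47 = 47]
  83 = 1·47 + 36   → row C = row A − 1·row B = (36, 1, −1)   [check: 1·83 − 1·47 = 36]
  47 = 1·36 + 11   → row D = row B − 1·row C = (11, −1, 2)   [check: −1·83 + 2·47 = 11]
  36 = 3·11 + 3   → row E = row C − 3·row D = (3, 4, −7)   [check: 4·83 − 7·47 = 3]
  11 = 3·3 + 2   → row F = row D − 3·row E = (2, −13, 23)   [check: −13·83 + 23·47 = 2]
  3 = 1·2 + 1   → row G = row E − 1·row F = (1, 17, −30)   [check: 17·83 − 30·47 = 1]
  2 = 2·1 + 0   → remainder 0, stop. gcd = 1 (last nonzero row G).
The gcd is 1, so 47 is invertible mod 83. The last nonzero row gives 17·83 − 30·47 = 1, so t = −30. So 47^(−1) ≡ −30 ≡ 53 (mod 83). Verify: 47 · 53 = 2491 ≡ 1 (mod 83). ✓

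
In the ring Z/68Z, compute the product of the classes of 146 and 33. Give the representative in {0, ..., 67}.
Reduce the factors first: 146 ≡ 10 (mod 68), so 146 · 33 ≡ 10 · 33 (mod 68). 10 · 33 = 330. Dividing by 68: 330 = 4·68 + 58. So (146 · 33) mod 68 = 58.

Final answer: 58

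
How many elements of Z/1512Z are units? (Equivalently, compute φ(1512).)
Z/1512Z has φ(1512) = 432 units

An element a ∈ Z/1512Z is a unit iff gcd(a, 1512) = 1, so the number of units is φ(1512). φ is multiplicative, with φ(p^e) = p^e − p^(e−1). Factorise 1512 = 2^3 · 3^3 · 7. Then
  φ(1512) = (2^3 − 2^2) · (3^3 − 3^2) · (7 − 1) = 4 · 18 · 6 = 432.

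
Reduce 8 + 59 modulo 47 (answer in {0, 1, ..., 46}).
20

Reduce the summands first: 59 ≡ 12 (mod 47), so 8 + 59 ≡ 8 + 12 (mod 47). 8 + 12 = 20; 20 = 0·47 + 20, so (8 + 59) mod 47 = 20.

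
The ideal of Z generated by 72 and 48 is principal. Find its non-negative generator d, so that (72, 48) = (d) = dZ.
(72, 48) = (24); d = 24

In the PID Z, (a, b) is generated by gcd(a, b). Compute gcd(72, 48) with the extended Euclidean algorithm, tracking rows (r, s, t) with s·72 + t·48 = r:
  row A: (72, 1, 0)   [1·72 + 0·48 = 72]
  row B: (48, 0, 1)   [0·72 + 1·48 = 48]
  72 = 1·48 + 24   → row C = row A − 1·row B = (24, 1, −1)   [check: 1·72 − 1·48 = 24]
  48 = 2·24 + 0   → remainder 0, stop. gcd = 24 (last nonzero row C).
So gcd(72, 48) = 24, with Bézout identity 1·72 − 1·48 = 24. Containment (⊇): the Bézout identity exhibits 24 as an element of (72, 48), giving (24) ⊆ (72, 48). Containment (⊆): since 24 | 72 and 24 | 48 (72 = 24·3, 48 = 24·2), every Z-linear combination of 72 and 48 is divisible by 24, so (72, 48) ⊆ (24). Therefore (72, 48) = (24), d = 24.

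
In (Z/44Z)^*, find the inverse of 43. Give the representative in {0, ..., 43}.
43^(−1) ≡ 43 (mod 44)

Apply the extended Euclidean algorithm to (44, 43), tracking rows (r, s, t) with s·44 + t·43 = r. Each division r_prev = q·r_cur + r_new produces the new row as (previous row) − q·(current row):
  row A: (44, 1, 0)   [1·44 + 0·43 = 44]
  row B: (43, 0, 1)   [0·44 + 1·43 = 43]
  44 = 1·43 + 1   → row C = row A − 1·row B = (1, 1, −1)   [check: 1·44 − 1·43 = 1]
  43 = 43·1 + 0   → remainder 0, stop. gcd = 1 (last nonzero row C).
The gcd is 1, so 43 is invertible mod 44. The last nonzero row gives 1·44 − 1·43 = 1, so t = −1. So 43^(−1) ≡ −1 ≡ 43 (mod 44). Verify: 43 · 43 = 1849 ≡ 1 (mod 44). ✓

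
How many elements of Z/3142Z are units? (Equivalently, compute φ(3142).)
An element a ∈ Z/3142Z is a unit iff gcd(a, 3142) = 1, so the number of units is φ(3142). φ is multiplicative, with φ(p^e) = p^e − p^(e−1). Factorise 3142 = 2 · 1571. Then
  φ(3142) = (2 − 1) · (1571 − 1) = 1 · 1570 = 1570.

Final answer: Z/3142Z has φ(3142) = 1570 units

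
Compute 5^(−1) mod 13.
Apply the extended Euclidean algorithm to (13, 5), tracking rows (r, s, t) with s·13 + t·5 = r. Each division r_prev = q·r_cur + r_new produces the new row as (previous row) − q·(current row):
  row A: (13, 1, 0)   [1·13 + 0·5 = 13]
  row B: (5, 0, 1)   [0·13 + 1·5 = 5]
  13 = 2·5 + 3   → row C = row A − 2·row B = (3, 1, −2)   [check: 1·13 − 2·5 = 3]
  5 = 1·3 + 2   → row D = row B − 1·row C = (2, −1, 3)   [check: −1·13 + 3·5 = 2]
  3 = 1·2 + 1   → row E = row C − 1·row D = (1, 2, −5)   [check: 2·13 − 5·5 = 1]
  2 = 2·1 + 0   → remainder 0, stop. gcd = 1 (last nonzero row E).
The gcd is 1, so 5 is invertible mod 13. The last nonzero row gives 2·13 − 5·5 = 1, so t = −5. So 5^(−1) ≡ −5 ≡ 8 (mod 13). Verify: 5 · 8 = 40 ≡ 1 (mod 13). ✓

Final answer: 5^(−1) ≡ 8 (mod 13)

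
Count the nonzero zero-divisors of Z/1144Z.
Z/1144Z has 663 nonzero zero-divisors

In Z/1144Z each nonzero element is either a unit (gcd with 1144 is 1) or a zero-divisor (gcd > 1). The number of units is φ(1144): factorise 1144 = 2^3 · 11 · 13, so φ(1144) = (2^3 − 2^2) · (11 − 1) · (13 − 1) = 4 · 10 · 12 = 480. The nonzero elements number 1144 − 1 = 1143. Hence the nonzero zero-divisors number 1143 − 480 = 663.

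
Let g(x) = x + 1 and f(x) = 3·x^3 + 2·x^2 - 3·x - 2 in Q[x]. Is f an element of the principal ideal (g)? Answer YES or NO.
In Q[x] the ideal (g) consists of all multiples of g, so f ∈ (g) iff g | f, i.e. iff the remainder of f on division by g is 0. Divide f by g (g is monic, so eliminate the leading term of the running remainder at each step):
  leading term 3·x^3: subtract (3·x^2)·g(x) = 3·x^3 + 3·x^2, leaving -x^2 - 3·x - 2
  leading term -x^2: subtract (-x)·g(x) = -x^2 - x, leaving -2·x - 2
  leading term -2·x: subtract (-2)·g(x) = -2·x - 2, leaving 0
The remainder is 0, so f(x) = g(x) · h(x) with h(x) = 3·x^2 - x - 2. Hence g | f, i.e. f ∈ (g).

Final answer: YES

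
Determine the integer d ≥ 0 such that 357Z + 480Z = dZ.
In the PID Z, (a, b) is generated by gcd(a, b). Compute gcd(480, 357) with the extended Euclidean algorithm, tracking rows (r, s, t) with s·480 + t·357 = r:
  row A: (480, 1, 0)   [1·480 + 0·357 = 480]
  row B: (357, 0, 1)   [0·480 + 1·357 = 357]
  480 = 1·357 + 123   → row C = row A − 1·row B = (123, 1, −1)   [check: 1·480 − 1·357 = 123]
  357 = 2·123 + 111   → row D = row B − 2·row C = (111, −2, 3)   [check: −2·480 + 3·357 = 111]
  123 = 1·111 + 12   → row E = row C − 1·row D = (12, 3, −4)   [check: 3·480 − 4·357 = 12]
  111 = 9·12 + 3   → row F = row D − 9·row E = (3, −29, 39)   [check: −29·480 + 39·357 = 3]
  12 = 4·3 + 0   → remainder 0, stop. gcd = 3 (last nonzero row F).
So gcd(357, 480) = 3, with Bézout identity −29·480 + 39·357 = 3. Containment (⊇): the Bézout identity exhibits 3 as an element of (357, 480), giving (3) ⊆ (357, 480). Containment (⊆): since 3 | 357 and 3 | 480 (357 = 3·119, 480 = 3·160), every Z-linear combination of 357 and 480 is divisible by 3, so (357, 480) ⊆ (3). Therefore (357, 480) = (3), d = 3.

Final answer: (357, 480) = (3); d = 3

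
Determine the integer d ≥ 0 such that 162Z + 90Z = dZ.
In the PID Z, (a, b) is generated by gcd(a, b). Compute gcd(162, 90) with the extended Euclidean algorithm, tracking rows (r, s, t) with s·162 + t·90 = r:
  row A: (162, 1, 0)   [1·162 + 0·90 = 162]
  row B: (90, 0, 1)   [0·162 + 1·90 = 90]
  162 = 1·90 + 72   → row C = row A − 1·row B = (72, 1, −1)   [check: 1·162 − 1·90 = 72]
  90 = 1·72 + 18   → row D = row B − 1·row C = (18, −1, 2)   [check: −1·162 + 2·90 = 18]
  72 = 4·18 + 0   → remainder 0, stop. gcd = 18 (last nonzero row D).
So gcd(162, 90) = 18, with Bézout identity −1·162 + 2·90 = 18. Containment (⊇): the Bézout identity exhibits 18 as an element of (162, 90), giving (18) ⊆ (162, 90). Containment (⊆): since 18 | 162 and 18 | 90 (162 = 18·9, 90 = 18·5), every Z-linear combination of 162 and 90 is divisible by 18, so (162, 90) ⊆ (18). Therefore (162, 90) = (18), d = 18.

Final answer: (162, 90) = (18); d = 18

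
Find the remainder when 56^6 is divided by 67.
Use repeated squaring. Binary(6) = 110. Walk through the bits of the exponent 6 left-to-right: at each bit after the leading one, square the running value, then multiply by 56 if the bit is 1 (always reducing mod 67):
  bit 1 = 1 (leading): start with 56.
  bit 2 = 1: square 56^2 = 3136 ≡ 54; bit is 1, so multiply 54·56 = 3024 ≡ 9 (mod 67).
  bit 3 = 0: square 9^2 = 81 ≡ 14 (mod 67).
Final value: 56^6 ≡ 14 (mod 67).

Final answer: 14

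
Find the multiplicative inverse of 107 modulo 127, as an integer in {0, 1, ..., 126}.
107^(−1) ≡ 19 (mod 127)

Apply the extended Euclidean algorithm to (127, 107), tracking rows (r, s, t) with s·127 + t·107 = r. Each division r_prev = q·r_cur + r_new produces the new row as (previous row) − q·(current row):
  row A: (127, 1, 0)   [1·127 + 0·107 = 127]
  row B: (107, 0, 1)   [0·127 + 1·107 = 107]
  127 = 1·107 + 20   → row C = row A − 1·row B = (20, 1, −1)   [check: 1·127 − 1·107 = 20]
  107 = 5·20 + 7   → row D = row B − 5·row C = (7, −5, 6)   [check: −5·127 + 6·107 = 7]
  20 = 2·7 + 6   → row E = row C − 2·row D = (6, 11, −13)   [check: 11·127 − 13·107 = 6]
  7 = 1·6 + 1   → row F = row D − 1·row E = (1, −16, 19)   [check: −16·127 + 19·107 = 1]
  6 = 6·1 + 0   → remainder 0, stop. gcd = 1 (last nonzero row F).
The gcd is 1, so 107 is invertible mod 127. The last nonzero row gives −16·127 + 19·107 = 1, so t = 19. So 107^(−1) ≡ 19 (mod 127). Verify: 107 · 19 = 2033 ≡ 1 (mod 127). ✓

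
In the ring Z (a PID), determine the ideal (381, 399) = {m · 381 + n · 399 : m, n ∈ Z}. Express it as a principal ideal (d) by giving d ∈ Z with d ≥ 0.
(381, 399) = (3); d = 3

In the PID Z, (a, b) is generated by gcd(a, b). Compute gcd(399, 381) with the extended Euclidean algorithm, tracking rows (r, s, t) with s·399 + t·381 = r:
  row A: (399, 1, 0)   [1·399 + 0·381 = 399]
  row B: (381, 0, 1)   [0·399 + 1·381 = 381]
  399 = 1·381 + 18   → row C = row A − 1·row B = (18, 1, −1)   [check: 1·399 − 1·381 = 18]
  381 = 21·18 + 3   → row D = row B − 21·row C = (3, −21, 22)   [check: −21·399 + 22·381 = 3]
  18 = 6·3 + 0   → remainder 0, stop. gcd = 3 (last nonzero row D).
So gcd(381, 399) = 3, with Bézout identity −21·399 + 22·381 = 3. Containment (⊇): the Bézout identity exhibits 3 as an element of (381, 399), giving (3) ⊆ (381, 399). Containment (⊆): since 3 | 381 and 3 | 399 (381 = 3·127, 399 = 3·133), every Z-linear combination of 381 and 399 is divisible by 3, so (381, 399) ⊆ (3). Therefore (381, 399) = (3), d = 3.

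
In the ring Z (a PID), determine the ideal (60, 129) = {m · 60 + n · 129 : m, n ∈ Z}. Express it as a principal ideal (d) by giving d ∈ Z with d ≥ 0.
(60, 129) = (3); d = 3

In the PID Z, (a, b) is generated by gcd(a, b). Compute gcd(129, 60) with the extended Euclidean algorithm, tracking rows (r, s, t) with s·129 + t·60 = r:
  row A: (129, 1, 0)   [1·129 + 0·60 = 129]
  row B: (60, 0, 1)   [0·129 + 1·60 = 60]
  129 = 2·60 + 9   → row C = row A − 2·row B = (9, 1, −2)   [check: 1·129 − 2·60 = 9]
  60 = 6·9 + 6   → row D = row B − 6·row C = (6, −6, 13)   [check: −6·129 + 13·60 = 6]
  9 = 1·6 + 3   → row E = row C − 1·row D = (3, 7, −15)   [check: 7·129 − 15·60 = 3]
  6 = 2·3 + 0   → remainder 0, stop. gcd = 3 (last nonzero row E).
So gcd(60, 129) = 3, with Bézout identity 7·129 − 15·60 = 3. Containment (⊇): the Bézout identity exhibits 3 as an element of (60, 129), giving (3) ⊆ (60, 129). Containment (⊆): since 3 | 60 and 3 | 129 (60 = 3·20, 129 = 3·43), every Z-linear combination of 60 and 129 is divisible by 3, so (60, 129) ⊆ (3). Therefore (60, 129) = (3), d = 3.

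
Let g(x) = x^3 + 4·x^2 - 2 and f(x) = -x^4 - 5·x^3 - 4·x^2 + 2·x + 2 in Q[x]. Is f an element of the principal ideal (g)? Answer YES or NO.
In Q[x] the ideal (g) consists of all multiples of g, so f ∈ (g) iff g | f, i.e. iff the remainder of f on division by g is 0. Divide f by g (g is monic, so eliminate the leading term of the running remainder at each step):
  leading term -x^4: subtract (-x)·g(x) = -x^4 - 4·x^3 + 2·x, leaving -x^3 - 4·x^2 + 2
  leading term -x^3: subtract (-1)·g(x) = -x^3 - 4·x^2 + 2, leaving 0
The remainder is 0, so f(x) = g(x) · h(x) with h(x) = -x - 1. Hence g | f, i.e. f ∈ (g).

Final answer: YES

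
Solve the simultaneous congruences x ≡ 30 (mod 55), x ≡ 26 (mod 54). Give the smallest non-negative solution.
x ≡ 2780 (mod 2970); the representative in [0, 2970) is 2780

The moduli 55, 54 are pairwise coprime, so by the CRT there is a unique solution mod 55·54 = 2970.
Solve by successive substitution. Start with x ≡ 30 (mod 55).
  Combine with x ≡ 26 (mod 54): write x = 30 + 55·t and require 30 + 55·t ≡ 26 (mod 54), i.e. 55·t ≡ 26 − 30 ≡ 50 (mod 54). Since 55^(−1) ≡ 1 (mod 54) (55 ≡ 1 (mod 54)), t ≡ 1·50 ≡ 50 (mod 54). So x ≡ 30 + 55·50 = 2780 (mod 2970).
Unique solution in [0, 2970): x = 2780.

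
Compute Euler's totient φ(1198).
φ is multiplicative, with φ(p^e) = p^e − p^(e−1). Factorise 1198 = 2 · 599. Then
  φ(1198) = (2 − 1) · (599 − 1) = 1 · 598 = 598.

Final answer: φ(1198) = 598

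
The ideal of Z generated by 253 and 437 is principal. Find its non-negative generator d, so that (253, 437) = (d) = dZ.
(253, 437) = (23); d = 23

In the PID Z, (a, b) is generated by gcd(a, b). Compute gcd(437, 253) with the extended Euclidean algorithm, tracking rows (r, s, t) with s·437 + t·253 = r:
  row A: (437, 1, 0)   [1·437 + 0·253 = 437]
  row B: (253, 0, 1)   [0·437 + 1·253 = 253]
  437 = 1·253 + 184   → row C = row A − 1·row B = (184, 1, −1)   [check: 1·437 − 1·253 = 184]
  253 = 1·184 + 69   → row D = row B − 1·row C = (69, −1, 2)   [check: −1·437 + 2·253 = 69]
  184 = 2·69 + 46   → row E = row C − 2·row D = (46, 3, −5)   [check: 3·437 − 5·253 = 46]
  69 = 1·46 + 23   → row F = row D − 1·row E = (23, −4, 7)   [check: −4·437 + 7·253 = 23]
  46 = 2·23 + 0   → remainder 0, stop. gcd = 23 (last nonzero row F).
So gcd(253, 437) = 23, with Bézout identity −4·437 + 7·253 = 23. Containment (⊇): the Bézout identity exhibits 23 as an element of (253, 437), giving (23) ⊆ (253, 437). Containment (⊆): since 23 | 253 and 23 | 437 (253 = 23·11, 437 = 23·19), every Z-linear combination of 253 and 437 is divisible by 23, so (253, 437) ⊆ (23). Therefore (253, 437) = (23), d = 23.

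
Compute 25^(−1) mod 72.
25^(−1) ≡ 49 (mod 72)

Apply the extended Euclidean algorithm to (72, 25), tracking rows (r, s, t) with s·72 + t·25 = r. Each division r_prev = q·r_cur + r_new produces the new row as (previous row) − q·(current row):
  row A: (72, 1, 0)   [1·72 + 0·25 = 72]
  row B: (25, 0, 1)   [0·72 + 1·25 = 25]
  72 = 2·25 + 22   → row C = row A − 2·row B = (22, 1, −2)   [check: 1·72 − 2·25 = 22]
  25 = 1·22 + 3   → row D = row B − 1·row C = (3, −1, 3)   [check: −1·72 + 3·25 = 3]
  22 = 7·3 + 1   → row E = row C − 7·row D = (1, 8, −23)   [check: 8·72 − 23·25 = 1]
  3 = 3·1 + 0   → remainder 0, stop. gcd = 1 (last nonzero row E).
The gcd is 1, so 25 is invertible mod 72. The last nonzero row gives 8·72 − 23·25 = 1, so t = −23. So 25^(−1) ≡ −23 ≡ 49 (mod 72). Verify: 25 · 49 = 1225 ≡ 1 (mod 72). ✓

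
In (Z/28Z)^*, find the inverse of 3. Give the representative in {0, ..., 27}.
Apply the extended Euclidean algorithm to (28, 3), tracking rows (r, s, t) with s·28 + t·3 = r. Each division r_prev = q·r_cur + r_new produces the new row as (previous row) − q·(current row):
  row A: (28, 1, 0)   [1·28 + 0·3 = 28]
  row B: (3, 0, 1)   [0·28 + 1·3 = 3]
  28 = 9·3 + 1   → row C = row A − 9·row B = (1, 1, −9)   [check: 1·28 − 9·3 = 1]
  3 = 3·1 + 0   → remainder 0, stop. gcd = 1 (last nonzero row C).
The gcd is 1, so 3 is invertible mod 28. The last nonzero row gives 1·28 − 9·3 = 1, so t = −9. So 3^(−1) ≡ −9 ≡ 19 (mod 28). Verify: 3 · 19 = 57 ≡ 1 (mod 28). ✓

Final answer: 3^(−1) ≡ 19 (mod 28)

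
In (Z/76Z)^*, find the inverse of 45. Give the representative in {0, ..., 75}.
45^(−1) ≡ 49 (mod 76)

Apply the extended Euclidean algorithm to (76, 45), tracking rows (r, s, t) with s·76 + t·45 = r. Each division r_prev = q·r_cur + r_new produces the new row as (previous row) − q·(current row):
  row A: (76, 1, 0)   [1·76 + 0·45 = 76]
  row B: (45, 0, 1)   [0·76 + 1·45 = 45]
  76 = 1·45 + 31   → row C = row A − 1·row B = (31, 1, −1)   [check: 1·76 − 1·45 = 31]
  45 = 1·31 + 14   → row D = row B − 1·row C = (14, −1, 2)   [check: −1·76 + 2·45 = 14]
  31 = 2·14 + 3   → row E = row C − 2·row D = (3, 3, −5)   [check: 3·76 − 5·45 = 3]
  14 = 4·3 + 2   → row F = row D − 4·row E = (2, −13, 22)   [check: −13·76 + 22·45 = 2]
  3 = 1·2 + 1   → row G = row E − 1·row F = (1, 16, −27)   [check: 16·76 − 27·45 = 1]
  2 = 2·1 + 0   → remainder 0, stop. gcd = 1 (last nonzero row G).
The gcd is 1, so 45 is invertible mod 76. The last nonzero row gives 16·76 − 27·45 = 1, so t = −27. So 45^(−1) ≡ −27 ≡ 49 (mod 76). Verify: 45 · 49 = 2205 ≡ 1 (mod 76). ✓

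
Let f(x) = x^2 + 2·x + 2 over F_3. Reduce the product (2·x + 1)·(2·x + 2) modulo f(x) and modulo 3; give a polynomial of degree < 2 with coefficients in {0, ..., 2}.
a · b ≡ x (mod f(x))

Multiply as integer polynomials: a · b = 4·x^2 + 6·x + 2. Reducing coefficients mod 3: a · b ≡ x^2 + 2. Now divide by f(x) = x^2 + 2·x + 2 in F_3[x], eliminating the leading term at each step:
  leading term x^2: subtract (1)·f(x) = x^2 + 2·x + 2, leaving x (coefficients mod 3)
The degree is now < 2, so this is the remainder. Hence a · b ≡ x in F_3[x]/(f).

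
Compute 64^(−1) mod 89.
64^(−1) ≡ 32 (mod 89)

Apply the extended Euclidean algorithm to (89, 64), tracking rows (r, s, t) with s·89 + t·64 = r. Each division r_prev = q·r_cur + r_new produces the new row as (previous row) − q·(current row):
  row A: (89, 1, 0)   [1·89 + 0·64 = 89]
  row B: (64, 0, 1)   [0·89 + 1·64 = 64]
  89 = 1·64 + 25   → row C = row A − 1·row B = (25, 1, −1)   [check: 1·89 − 1·64 = 25]
  64 = 2·25 + 14   → row D = row B − 2·row C = (14, −2, 3)   [check: −2·89 + 3·64 = 14]
  25 = 1·14 + 11   → row E = row C − 1·row D = (11, 3, −4)   [check: 3·89 − 4·64 = 11]
  14 = 1·11 + 3   → row F = row D − 1·row E = (3, −5, 7)   [check: −5·89 + 7·64 = 3]
  11 = 3·3 + 2   → row G = row E − 3·row F = (2, 18, −25)   [check: 18·89 − 25·64 = 2]
  3 = 1·2 + 1   → row H = row F − 1·row G = (1, −23, 32)   [check: −23·89 + 32·64 = 1]
  2 = 2·1 + 0   → remainder 0, stop. gcd = 1 (last nonzero row H).
The gcd is 1, so 64 is invertible mod 89. The last nonzero row gives −23·89 + 32·64 = 1, so t = 32. So 64^(−1) ≡ 32 (mod 89). Verify: 64 · 32 = 2048 ≡ 1 (mod 89). ✓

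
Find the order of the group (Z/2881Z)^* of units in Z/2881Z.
|(Z/2881Z)^*| = 2772

(Z/2881Z)^* consists of the classes a with gcd(a, 2881) = 1, so its order is φ(2881). φ is multiplicative, with φ(p^e) = p^e − p^(e−1). Factorise 2881 = 43 · 67. Then
  φ(2881) = (43 − 1) · (67 − 1) = 42 · 66 = 2772.
Thus |(Z/2881Z)^*| = 2772.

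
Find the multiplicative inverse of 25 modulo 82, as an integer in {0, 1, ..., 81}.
Apply the extended Euclidean algorithm to (82, 25), tracking rows (r, s, t) with s·82 + t·25 = r. Each division r_prev = q·r_cur + r_new produces the new row as (previous row) − q·(current row):
  row A: (82, 1, 0)   [1·82 + 0·25 = 82]
  row B: (25, 0, 1)   [0·82 + 1·25 = 25]
  82 = 3·25 + 7   → row C = row A − 3·row B = (7, 1, −3)   [check: 1·82 − 3·25 = 7]
  25 = 3·7 + 4   → row D = row B − 3·row C = (4, −3, 10)   [check: −3·82 + 10·25 = 4]
  7 = 1·4 + 3   → row E = row C − 1·row D = (3, 4, −13)   [check: 4·82 − 13·25 = 3]
  4 = 1·3 + 1   → row F = row D − 1·row E = (1, −7, 23)   [check: −7·82 + 23·25 = 1]
  3 = 3·1 + 0   → remainder 0, stop. gcd = 1 (last nonzero row F).
The gcd is 1, so 25 is invertible mod 82. The last nonzero row gives −7·82 + 23·25 = 1, so t = 23. So 25^(−1) ≡ 23 (mod 82). Verify: 25 · 23 = 575 ≡ 1 (mod 82). ✓

Final answer: 25^(−1) ≡ 23 (mod 82)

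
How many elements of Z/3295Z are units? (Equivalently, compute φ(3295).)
Z/3295Z has φ(3295) = 2632 units

An element a ∈ Z/3295Z is a unit iff gcd(a, 3295) = 1, so the number of units is φ(3295). φ is multiplicative, with φ(p^e) = p^e − p^(e−1). Factorise 3295 = 5 · 659. Then
  φ(3295) = (5 − 1) · (659 − 1) = 4 · 658 = 2632.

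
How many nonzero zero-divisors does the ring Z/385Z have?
Z/385Z has 144 nonzero zero-divisors

In Z/385Z each nonzero element is either a unit (gcd with 385 is 1) or a zero-divisor (gcd > 1). The number of units is φ(385): factorise 385 = 5 · 7 · 11, so φ(385) = (5 − 1) · (7 − 1) · (11 − 1) = 4 · 6 · 10 = 240. The nonzero elements number 385 − 1 = 384. Hence the nonzero zero-divisors number 384 − 240 = 144.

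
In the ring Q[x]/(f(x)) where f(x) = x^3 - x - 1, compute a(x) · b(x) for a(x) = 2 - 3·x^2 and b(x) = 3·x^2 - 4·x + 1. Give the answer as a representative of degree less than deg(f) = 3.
First multiply in Q[x] without reducing: a · b = -9·x^4 + 12·x^3 + 3·x^2 - 8·x + 2. Now divide by f(x) = x^3 - x - 1, eliminating the leading term at each step:
  leading term -9·x^4: subtract (-9·x)·f(x) = -9·x^4 + 9·x^2 + 9·x, leaving 12·x^3 - 6·x^2 - 17·x + 2
  leading term 12·x^3: subtract (12)·f(x) = 12·x^3 - 12·x - 12, leaving -6·x^2 - 5·x + 14
The degree is now < 3, so this is the remainder. Hence a · b ≡ -6·x^2 - 5·x + 14 in Q[x]/(f).

Final answer: a · b ≡ -6·x^2 - 5·x + 14 (mod f(x))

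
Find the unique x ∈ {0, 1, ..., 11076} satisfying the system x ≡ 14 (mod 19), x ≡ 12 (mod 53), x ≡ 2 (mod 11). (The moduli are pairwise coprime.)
x ≡ 5524 (mod 11077); the representative in [0, 11077) is 5524

The moduli 19, 53, 11 are pairwise coprime, so by the CRT there is a unique solution mod 19·53·11 = 11077.
Solve by successive substitution. Start with x ≡ 14 (mod 19).
  Combine with x ≡ 12 (mod 53): write x = 14 + 19·t and require 14 + 19·t ≡ 12 (mod 53), i.e. 19·t ≡ 12 − 14 ≡ 51 (mod 53). Since 19^(−1) ≡ 14 (mod 53), t ≡ 14·51 ≡ 25 (mod 53). So x ≡ 14 + 19·25 = 489 (mod 1007).
  Combine with x ≡ 2 (mod 11): write x = 489 + 1007·t and require 489 + 1007·t ≡ 2 (mod 11), i.e. 1007·t ≡ 2 − 489 ≡ 8 (mod 11). Since 1007^(−1) ≡ 2 (mod 11) (1007 ≡ 6 (mod 11)), t ≡ 2·8 ≡ 5 (mod 11). So x ≡ 489 + 1007·5 = 5524 (mod 11077).
Unique solution in [0, 11077): x = 5524.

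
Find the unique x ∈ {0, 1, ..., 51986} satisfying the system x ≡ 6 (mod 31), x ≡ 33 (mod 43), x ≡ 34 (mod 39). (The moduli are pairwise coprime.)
The moduli 31, 43, 39 are pairwise coprime, so by the CRT there is a unique solution mod 31·43·39 = 51987.
Solve by successive substitution. Start with x ≡ 6 (mod 31).
  Combine with x ≡ 33 (mod 43): write x = 6 + 31·t and require 6 + 31·t ≡ 33 (mod 43), i.e. 31·t ≡ 33 − 6 ≡ 27 (mod 43). Since 31^(−1) ≡ 25 (mod 43), t ≡ 25·27 ≡ 30 (mod 43). So x ≡ 6 + 31·30 = 936 (mod 1333).
  Combine with x ≡ 34 (mod 39): write x = 936 + 1333·t and require 936 + 1333·t ≡ 34 (mod 39), i.e. 1333·t ≡ 34 − 936 ≡ 34 (mod 39). Since 1333^(−1) ≡ 28 (mod 39) (1333 ≡ 7 (mod 39)), t ≡ 28·34 ≡ 16 (mod 39). So x ≡ 936 + 1333·16 = 22264 (mod 51987).
Unique solution in [0, 51987): x = 22264.

Final answer: x ≡ 22264 (mod 51987); the representative in [0, 51987) is 22264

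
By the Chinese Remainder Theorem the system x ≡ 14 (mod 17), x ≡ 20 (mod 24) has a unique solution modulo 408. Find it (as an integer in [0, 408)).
x ≡ 116 (mod 408); the representative in [0, 408) is 116

The moduli 17, 24 are pairwise coprime, so by the CRT there is a unique solution mod 17·24 = 408.
Solve by successive substitution. Start with x ≡ 14 (mod 17).
  Combine with x ≡ 20 (mod 24): write x = 14 + 17·t and require 14 + 17·t ≡ 20 (mod 24), i.e. 17·t ≡ 20 − 14 ≡ 6 (mod 24). Since 17^(−1) ≡ 17 (mod 24), t ≡ 17·6 ≡ 6 (mod 24). So x ≡ 14 + 17·6 = 116 (mod 408).
Unique solution in [0, 408): x = 116.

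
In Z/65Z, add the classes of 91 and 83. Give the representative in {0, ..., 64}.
Reduce the summands first: 91 ≡ 26, 83 ≡ 18 (mod 65), so 91 + 83 ≡ 26 + 18 (mod 65). 26 + 18 = 44; 44 = 0·65 + 44, so (91 + 83) mod 65 = 44.

Final answer: 44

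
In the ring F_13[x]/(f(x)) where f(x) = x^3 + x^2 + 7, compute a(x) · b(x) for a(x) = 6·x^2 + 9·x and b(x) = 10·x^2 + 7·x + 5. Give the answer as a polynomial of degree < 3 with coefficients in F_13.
Multiply as integer polynomials: a · b = 60·x^4 + 132·x^3 + 93·x^2 + 45·x. Reducing coefficients mod 13: a · b ≡ 8·x^4 + 2·x^3 + 2·x^2 + 6·x. Now divide by f(x) = x^3 + x^2 + 7 in F_13[x], eliminating the leading term at each step:
  leading term 8·x^4: subtract (8·x)·f(x) = 8·x^4 + 8·x^3 + 4·x, leaving 7·x^3 + 2·x^2 + 2·x (coefficients mod 13)
  leading term 7·x^3: subtract (7)·f(x) = 7·x^3 + 7·x^2 + 10, leaving 8·x^2 + 2·x + 3 (coefficients mod 13)
The degree is now < 3, so this is the remainder. Hence a · b ≡ 8·x^2 + 2·x + 3 in F_13[x]/(f).

Final answer: a · b ≡ 8·x^2 + 2·x + 3 (mod f(x))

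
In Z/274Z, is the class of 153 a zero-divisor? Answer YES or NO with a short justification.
NO

gcd(153, 274) = 1, so 153 is a unit in Z/274Z (it has a multiplicative inverse). A unit cannot be a zero-divisor: if 153·b ≡ 0 then multiplying both sides by 153^(−1) gives b ≡ 0. So 153 is not a zero-divisor.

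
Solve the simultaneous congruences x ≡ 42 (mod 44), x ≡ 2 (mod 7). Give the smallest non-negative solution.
x ≡ 86 (mod 308); the representative in [0, 308) is 86

The moduli 44, 7 are pairwise coprime, so by the CRT there is a unique solution mod 44·7 = 308.
Solve by successive substitution. Start with x ≡ 42 (mod 44).
  Combine with x ≡ 2 (mod 7): write x = 42 + 44·t and require 42 + 44·t ≡ 2 (mod 7), i.e. 44·t ≡ 2 − 42 ≡ 2 (mod 7). Since 44^(−1) ≡ 4 (mod 7) (44 ≡ 2 (mod 7)), t ≡ 4·2 ≡ 1 (mod 7). So x ≡ 42 + 44·1 = 86 (mod 308).
Unique solution in [0, 308): x = 86.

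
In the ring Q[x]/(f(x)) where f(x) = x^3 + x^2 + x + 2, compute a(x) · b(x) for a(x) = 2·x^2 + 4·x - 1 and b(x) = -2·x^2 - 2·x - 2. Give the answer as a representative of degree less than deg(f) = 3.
First multiply in Q[x] without reducing: a · b = -4·x^4 - 12·x^3 - 10·x^2 - 6·x + 2. Now divide by f(x) = x^3 + x^2 + x + 2, eliminating the leading term at each step:
  leading term -4·x^4: subtract (-4·x)·f(x) = -4·x^4 - 4·x^3 - 4·x^2 - 8·x, leaving -8·x^3 - 6·x^2 + 2·x + 2
  leading term -8·x^3: subtract (-8)·f(x) = -8·x^3 - 8·x^2 - 8·x - 16, leaving 2·x^2 + 10·x + 18
The degree is now < 3, so this is the remainder. Hence a · b ≡ 2·x^2 + 10·x + 18 in Q[x]/(f).

Final answer: a · b ≡ 2·x^2 + 10·x + 18 (mod f(x))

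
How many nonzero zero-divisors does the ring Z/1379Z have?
In Z/1379Z each nonzero element is either a unit (gcd with 1379 is 1) or a zero-divisor (gcd > 1). The number of units is φ(1379): factorise 1379 = 7 · 197, so φ(1379) = (7 − 1) · (197 − 1) = 6 · 196 = 1176. The nonzero elements number 1379 − 1 = 1378. Hence the nonzero zero-divisors number 1378 − 1176 = 202.

Final answer: Z/1379Z has 202 nonzero zero-divisors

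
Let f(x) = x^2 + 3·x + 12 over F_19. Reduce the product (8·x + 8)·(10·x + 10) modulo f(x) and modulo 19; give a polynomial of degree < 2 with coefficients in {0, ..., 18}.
a · b ≡ 15·x + 13 (mod f(x))

Multiply as integer polynomials: a · b = 80·x^2 + 160·x + 80. Reducing coefficients mod 19: a · b ≡ 4·x^2 + 8·x + 4. Now divide by f(x) = x^2 + 3·x + 12 in F_19[x], eliminating the leading term at each step:
  leading term 4·x^2: subtract (4)·f(x) = 4·x^2 + 12·x + 10, leaving 15·x + 13 (coefficients mod 19)
The degree is now < 2, so this is the remainder. Hence a · b ≡ 15·x + 13 in F_19[x]/(f).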